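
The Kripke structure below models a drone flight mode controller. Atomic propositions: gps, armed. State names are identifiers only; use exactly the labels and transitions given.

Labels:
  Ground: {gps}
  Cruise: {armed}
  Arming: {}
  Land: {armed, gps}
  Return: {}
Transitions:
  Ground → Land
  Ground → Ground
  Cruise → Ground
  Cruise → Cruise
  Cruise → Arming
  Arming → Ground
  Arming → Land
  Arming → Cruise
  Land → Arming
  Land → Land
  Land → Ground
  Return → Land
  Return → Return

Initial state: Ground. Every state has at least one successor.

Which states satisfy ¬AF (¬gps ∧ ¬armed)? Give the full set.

{Ground, Cruise, Land}

States satisfying ¬gps ∧ ¬armed: {Arming, Return}.
States satisfying AF (¬gps ∧ ¬armed): {Arming, Return}.
States satisfying ¬AF (¬gps ∧ ¬armed): {Ground, Cruise, Land}.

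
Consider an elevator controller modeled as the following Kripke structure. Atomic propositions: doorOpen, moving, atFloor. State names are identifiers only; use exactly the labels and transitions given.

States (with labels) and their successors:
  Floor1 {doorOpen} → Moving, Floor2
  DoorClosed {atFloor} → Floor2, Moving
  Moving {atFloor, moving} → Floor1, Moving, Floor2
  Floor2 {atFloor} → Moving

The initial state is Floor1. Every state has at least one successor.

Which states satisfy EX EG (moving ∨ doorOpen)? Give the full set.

{Floor1, DoorClosed, Moving, Floor2}

States satisfying EG (moving ∨ doorOpen): {Floor1, Moving}.
States satisfying EX EG (moving ∨ doorOpen): {Floor1, DoorClosed, Moving, Floor2}.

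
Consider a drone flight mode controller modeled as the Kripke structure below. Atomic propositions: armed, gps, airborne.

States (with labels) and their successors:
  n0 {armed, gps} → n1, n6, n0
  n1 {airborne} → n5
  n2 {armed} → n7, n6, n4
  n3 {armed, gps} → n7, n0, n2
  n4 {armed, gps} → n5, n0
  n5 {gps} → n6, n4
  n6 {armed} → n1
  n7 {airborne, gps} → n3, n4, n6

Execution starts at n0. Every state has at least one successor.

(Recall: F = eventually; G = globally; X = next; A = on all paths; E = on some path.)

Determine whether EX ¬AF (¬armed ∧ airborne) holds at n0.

Satisfied

States satisfying ¬AF (¬armed ∧ airborne): {n0, n2, n3, n4, n5}.
States satisfying EX ¬AF (¬armed ∧ airborne): {n0, n1, n2, n3, n4, n5, n7}.
n0 ∈ Sat(EX ¬AF (¬armed ∧ airborne)).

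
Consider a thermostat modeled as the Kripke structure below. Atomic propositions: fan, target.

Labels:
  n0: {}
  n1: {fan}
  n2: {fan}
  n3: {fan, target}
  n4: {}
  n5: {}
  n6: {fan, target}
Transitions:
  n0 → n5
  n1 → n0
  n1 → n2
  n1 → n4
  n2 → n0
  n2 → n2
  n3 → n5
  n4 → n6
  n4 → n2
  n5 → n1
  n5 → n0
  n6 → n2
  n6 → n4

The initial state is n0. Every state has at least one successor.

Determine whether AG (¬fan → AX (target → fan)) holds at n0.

Satisfied

States satisfying ¬fan → AX (target → fan): {n0, n1, n2, n3, n4, n5, n6}.
States satisfying AG (¬fan → AX (target → fan)): {n0, n1, n2, n3, n4, n5, n6}.
Every state reachable from n0 satisfies ¬fan → AX (target → fan).
n0 ∈ Sat(AG (¬fan → AX (target → fan))).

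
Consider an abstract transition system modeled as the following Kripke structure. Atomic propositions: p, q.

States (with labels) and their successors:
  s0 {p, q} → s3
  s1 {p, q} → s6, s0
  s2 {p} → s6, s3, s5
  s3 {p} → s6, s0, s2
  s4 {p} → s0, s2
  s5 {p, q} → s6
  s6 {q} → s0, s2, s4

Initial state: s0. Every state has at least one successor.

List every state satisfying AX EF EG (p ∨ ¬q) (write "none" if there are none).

{s0, s1, s2, s3, s4, s5, s6}

States satisfying EF EG (p ∨ ¬q): {s0, s1, s2, s3, s4, s5, s6}.
States satisfying AX EF EG (p ∨ ¬q): {s0, s1, s2, s3, s4, s5, s6}.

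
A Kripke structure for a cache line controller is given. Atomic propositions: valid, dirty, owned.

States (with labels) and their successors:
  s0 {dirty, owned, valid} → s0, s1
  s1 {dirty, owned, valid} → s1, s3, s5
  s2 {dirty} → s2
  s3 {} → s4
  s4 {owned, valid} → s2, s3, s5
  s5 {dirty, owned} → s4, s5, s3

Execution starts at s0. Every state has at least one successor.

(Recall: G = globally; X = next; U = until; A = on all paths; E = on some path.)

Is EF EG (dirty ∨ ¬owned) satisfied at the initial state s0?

Satisfied

States satisfying EG (dirty ∨ ¬owned): {s0, s1, s2, s5}.
States satisfying EF EG (dirty ∨ ¬owned): {s0, s1, s2, s3, s4, s5}.
Some path from s0 reaches a state where EG (dirty ∨ ¬owned) holds.
s0 ∈ Sat(EF EG (dirty ∨ ¬owned)).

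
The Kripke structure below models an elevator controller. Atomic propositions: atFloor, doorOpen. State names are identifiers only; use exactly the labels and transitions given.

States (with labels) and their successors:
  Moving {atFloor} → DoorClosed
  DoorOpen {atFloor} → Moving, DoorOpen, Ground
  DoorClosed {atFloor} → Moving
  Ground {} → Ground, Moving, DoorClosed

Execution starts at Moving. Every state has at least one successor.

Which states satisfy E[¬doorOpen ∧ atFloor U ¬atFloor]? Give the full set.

States satisfying ¬doorOpen ∧ atFloor: {Moving, DoorOpen, DoorClosed}.
States satisfying ¬atFloor: {Ground}.
States satisfying E[¬doorOpen ∧ atFloor U ¬atFloor]: {DoorOpen, Ground}.

{DoorOpen, Ground}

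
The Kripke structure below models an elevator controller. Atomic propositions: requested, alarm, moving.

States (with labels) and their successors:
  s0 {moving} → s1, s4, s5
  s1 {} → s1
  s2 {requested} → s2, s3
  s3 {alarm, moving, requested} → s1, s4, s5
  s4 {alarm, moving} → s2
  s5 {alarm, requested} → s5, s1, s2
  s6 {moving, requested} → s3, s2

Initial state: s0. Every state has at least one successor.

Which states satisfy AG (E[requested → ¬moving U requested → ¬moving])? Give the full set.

{s1}

States satisfying E[requested → ¬moving U requested → ¬moving]: {s0, s1, s2, s4, s5}.
States satisfying AG (E[requested → ¬moving U requested → ¬moving]): {s1}.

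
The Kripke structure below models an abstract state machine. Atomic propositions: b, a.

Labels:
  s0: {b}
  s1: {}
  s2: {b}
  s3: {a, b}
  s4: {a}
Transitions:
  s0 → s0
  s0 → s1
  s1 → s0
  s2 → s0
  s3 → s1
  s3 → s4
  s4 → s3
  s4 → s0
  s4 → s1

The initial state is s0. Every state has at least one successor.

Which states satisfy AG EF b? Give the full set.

{s0, s1, s2, s3, s4}

States satisfying EF b: {s0, s1, s2, s3, s4}.
States satisfying AG EF b: {s0, s1, s2, s3, s4}.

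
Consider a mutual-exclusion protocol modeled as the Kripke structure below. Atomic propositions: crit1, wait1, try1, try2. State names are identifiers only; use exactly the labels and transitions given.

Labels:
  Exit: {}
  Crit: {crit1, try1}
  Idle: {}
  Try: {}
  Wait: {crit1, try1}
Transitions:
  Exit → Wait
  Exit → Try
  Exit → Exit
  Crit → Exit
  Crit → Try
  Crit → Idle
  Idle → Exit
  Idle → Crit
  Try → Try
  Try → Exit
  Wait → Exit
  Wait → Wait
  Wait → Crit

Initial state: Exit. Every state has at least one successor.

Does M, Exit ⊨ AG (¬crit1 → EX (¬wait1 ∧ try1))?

States satisfying ¬crit1 → EX (¬wait1 ∧ try1): {Exit, Crit, Idle, Wait}.
States satisfying AG (¬crit1 → EX (¬wait1 ∧ try1)): ∅.
Try is reachable from Exit and violates ¬crit1 → EX (¬wait1 ∧ try1), so AG fails at Exit.
Exit ∉ Sat(AG (¬crit1 → EX (¬wait1 ∧ try1))).

Violated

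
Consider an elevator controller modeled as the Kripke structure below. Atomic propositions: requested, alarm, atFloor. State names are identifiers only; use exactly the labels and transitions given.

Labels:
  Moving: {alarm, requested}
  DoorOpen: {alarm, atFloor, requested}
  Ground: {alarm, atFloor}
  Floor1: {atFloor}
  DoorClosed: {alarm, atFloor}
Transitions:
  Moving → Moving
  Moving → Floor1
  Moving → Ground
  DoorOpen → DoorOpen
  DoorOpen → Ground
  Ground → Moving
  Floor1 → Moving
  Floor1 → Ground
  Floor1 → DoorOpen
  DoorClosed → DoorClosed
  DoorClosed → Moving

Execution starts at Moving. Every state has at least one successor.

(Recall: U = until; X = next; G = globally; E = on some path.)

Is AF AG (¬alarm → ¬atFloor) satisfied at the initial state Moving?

No

States satisfying AG (¬alarm → ¬atFloor): ∅.
States satisfying AF AG (¬alarm → ¬atFloor): ∅.
There is a path from Moving along which AG (¬alarm → ¬atFloor) never holds.
Moving ∉ Sat(AF AG (¬alarm → ¬atFloor)).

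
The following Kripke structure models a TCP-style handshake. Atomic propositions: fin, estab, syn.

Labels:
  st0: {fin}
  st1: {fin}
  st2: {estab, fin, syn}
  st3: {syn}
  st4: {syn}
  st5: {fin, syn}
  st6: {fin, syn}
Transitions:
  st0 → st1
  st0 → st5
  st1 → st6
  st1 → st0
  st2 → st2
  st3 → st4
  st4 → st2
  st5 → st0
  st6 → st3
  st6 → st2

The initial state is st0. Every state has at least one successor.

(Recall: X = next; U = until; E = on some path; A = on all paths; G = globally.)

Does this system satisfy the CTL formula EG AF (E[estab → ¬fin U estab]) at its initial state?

Satisfied

States satisfying AF (E[estab → ¬fin U estab]): {st0, st1, st2, st3, st4, st5, st6}.
States satisfying EG AF (E[estab → ¬fin U estab]): {st0, st1, st2, st3, st4, st5, st6}.
st0 ∈ Sat(EG AF (E[estab → ¬fin U estab])).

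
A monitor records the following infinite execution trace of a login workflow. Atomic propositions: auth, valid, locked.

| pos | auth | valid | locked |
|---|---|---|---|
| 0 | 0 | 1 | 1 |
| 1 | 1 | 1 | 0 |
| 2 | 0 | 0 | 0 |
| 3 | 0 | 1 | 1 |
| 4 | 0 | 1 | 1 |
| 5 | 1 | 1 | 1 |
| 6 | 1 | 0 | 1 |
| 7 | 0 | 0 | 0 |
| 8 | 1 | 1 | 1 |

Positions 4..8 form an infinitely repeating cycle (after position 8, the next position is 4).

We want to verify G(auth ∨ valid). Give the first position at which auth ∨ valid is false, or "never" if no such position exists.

Check auth ∨ valid at each position in order: 0 ✓, 1 ✓.
At position 2 the labels are {}, so auth ∨ valid is false there. This is the first violation.

2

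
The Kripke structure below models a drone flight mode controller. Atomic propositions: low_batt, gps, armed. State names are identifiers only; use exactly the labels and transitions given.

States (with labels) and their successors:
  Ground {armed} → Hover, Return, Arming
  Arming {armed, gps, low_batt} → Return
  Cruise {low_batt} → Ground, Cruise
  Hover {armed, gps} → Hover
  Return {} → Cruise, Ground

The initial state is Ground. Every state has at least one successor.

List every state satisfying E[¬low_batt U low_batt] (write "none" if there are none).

States satisfying ¬low_batt: {Ground, Hover, Return}.
States satisfying low_batt: {Arming, Cruise}.
States satisfying E[¬low_batt U low_batt]: {Ground, Arming, Cruise, Return}.

{Ground, Arming, Cruise, Return}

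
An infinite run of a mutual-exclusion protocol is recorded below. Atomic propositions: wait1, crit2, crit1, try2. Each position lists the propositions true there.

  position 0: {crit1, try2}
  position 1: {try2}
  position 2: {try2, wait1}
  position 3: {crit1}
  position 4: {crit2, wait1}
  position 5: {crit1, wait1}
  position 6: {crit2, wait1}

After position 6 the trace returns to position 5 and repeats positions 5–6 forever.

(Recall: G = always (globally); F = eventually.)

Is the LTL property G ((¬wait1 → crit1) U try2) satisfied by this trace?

(¬wait1 → crit1) U try2 must hold at every position from 0 onward. It fails at position 3, so G ((¬wait1 → crit1) U try2) is false.

Violated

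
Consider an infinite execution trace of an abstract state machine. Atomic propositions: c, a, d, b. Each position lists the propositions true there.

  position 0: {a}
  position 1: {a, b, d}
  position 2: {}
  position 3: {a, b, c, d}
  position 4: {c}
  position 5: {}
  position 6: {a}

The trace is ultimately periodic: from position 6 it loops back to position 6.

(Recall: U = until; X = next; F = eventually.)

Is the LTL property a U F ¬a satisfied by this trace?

Walking from position 0: F ¬a first holds at position 0, and a holds at every earlier position along the way, so a U F ¬a holds.

Holds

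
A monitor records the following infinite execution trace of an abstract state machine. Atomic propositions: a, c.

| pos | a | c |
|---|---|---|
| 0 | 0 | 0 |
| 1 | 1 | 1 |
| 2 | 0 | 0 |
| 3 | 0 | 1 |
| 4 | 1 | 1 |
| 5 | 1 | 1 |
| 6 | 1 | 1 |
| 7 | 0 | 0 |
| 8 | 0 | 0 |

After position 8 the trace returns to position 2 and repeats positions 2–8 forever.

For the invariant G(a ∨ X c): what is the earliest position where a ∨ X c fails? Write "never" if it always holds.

7

Check a ∨ X c at each position in order: 0 ✓, 1 ✓, 2 ✓, 3 ✓, 4 ✓, 5 ✓, 6 ✓.
At position 7 the labels are {} and the next position 8 has {}, so a ∨ X c is false there. This is the first violation.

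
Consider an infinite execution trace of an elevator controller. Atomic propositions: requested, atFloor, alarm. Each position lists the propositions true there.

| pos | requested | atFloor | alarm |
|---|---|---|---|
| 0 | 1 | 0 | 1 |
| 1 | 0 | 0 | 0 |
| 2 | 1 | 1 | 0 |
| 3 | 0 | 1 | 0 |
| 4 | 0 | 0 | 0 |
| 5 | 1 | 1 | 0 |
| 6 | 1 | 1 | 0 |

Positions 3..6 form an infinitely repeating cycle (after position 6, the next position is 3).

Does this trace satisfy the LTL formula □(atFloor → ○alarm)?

atFloor → ○alarm must hold at every position from 0 onward. It fails at position 2, so □(atFloor → ○alarm) is false.
Positions where atFloor holds: 2, 3, 5, 6.
Check ○alarm at each: 2→fails, 3→fails, 5→fails, 6→fails.

Does not hold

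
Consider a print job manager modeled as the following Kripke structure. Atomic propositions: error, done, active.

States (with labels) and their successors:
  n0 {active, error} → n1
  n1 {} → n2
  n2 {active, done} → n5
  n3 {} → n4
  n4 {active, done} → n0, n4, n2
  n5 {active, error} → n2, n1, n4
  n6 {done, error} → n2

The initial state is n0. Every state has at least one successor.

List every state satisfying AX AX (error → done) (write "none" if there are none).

{n0, n2}

States satisfying AX (error → done): {n0, n1, n3, n5, n6}.
States satisfying AX AX (error → done): {n0, n2}.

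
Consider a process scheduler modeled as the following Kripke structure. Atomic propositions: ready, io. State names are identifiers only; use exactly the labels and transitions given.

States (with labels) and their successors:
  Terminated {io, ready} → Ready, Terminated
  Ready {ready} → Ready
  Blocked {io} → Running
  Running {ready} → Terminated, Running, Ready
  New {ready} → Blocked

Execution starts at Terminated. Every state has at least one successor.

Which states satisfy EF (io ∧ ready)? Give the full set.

States satisfying io ∧ ready: {Terminated}.
States satisfying EF (io ∧ ready): {Terminated, Blocked, Running, New}.

{Terminated, Blocked, Running, New}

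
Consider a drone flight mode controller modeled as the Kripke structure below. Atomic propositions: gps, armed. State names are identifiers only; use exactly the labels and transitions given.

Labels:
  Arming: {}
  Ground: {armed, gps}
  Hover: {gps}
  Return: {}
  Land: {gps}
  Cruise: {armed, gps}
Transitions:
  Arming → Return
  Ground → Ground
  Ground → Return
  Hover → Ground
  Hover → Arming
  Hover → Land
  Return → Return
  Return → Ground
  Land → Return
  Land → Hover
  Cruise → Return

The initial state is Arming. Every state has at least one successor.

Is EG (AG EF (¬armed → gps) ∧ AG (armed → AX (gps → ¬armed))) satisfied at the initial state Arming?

States satisfying EG (AG EF (¬armed → gps) ∧ AG (armed → AX (gps → ¬armed))): ∅.
No suitable path/successor from Arming witnesses the formula.
Arming ∉ Sat(EG (AG EF (¬armed → gps) ∧ AG (armed → AX (gps → ¬armed)))).

No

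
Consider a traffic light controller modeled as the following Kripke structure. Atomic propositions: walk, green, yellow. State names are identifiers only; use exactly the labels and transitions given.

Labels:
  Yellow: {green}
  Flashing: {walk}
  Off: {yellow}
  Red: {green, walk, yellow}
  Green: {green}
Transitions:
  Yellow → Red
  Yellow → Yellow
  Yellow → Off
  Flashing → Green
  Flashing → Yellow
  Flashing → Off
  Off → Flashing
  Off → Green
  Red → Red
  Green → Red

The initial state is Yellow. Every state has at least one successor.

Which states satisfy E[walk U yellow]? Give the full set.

{Flashing, Off, Red}

States satisfying walk: {Flashing, Red}.
States satisfying yellow: {Off, Red}.
States satisfying E[walk U yellow]: {Flashing, Off, Red}.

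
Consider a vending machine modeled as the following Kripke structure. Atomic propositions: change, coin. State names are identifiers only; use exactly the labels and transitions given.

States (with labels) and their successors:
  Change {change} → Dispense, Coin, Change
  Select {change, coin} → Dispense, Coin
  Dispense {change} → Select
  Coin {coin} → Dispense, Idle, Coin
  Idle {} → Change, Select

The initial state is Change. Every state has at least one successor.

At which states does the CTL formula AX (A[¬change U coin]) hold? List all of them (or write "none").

States satisfying A[¬change U coin]: {Select, Coin}.
States satisfying AX (A[¬change U coin]): {Dispense}.

{Dispense}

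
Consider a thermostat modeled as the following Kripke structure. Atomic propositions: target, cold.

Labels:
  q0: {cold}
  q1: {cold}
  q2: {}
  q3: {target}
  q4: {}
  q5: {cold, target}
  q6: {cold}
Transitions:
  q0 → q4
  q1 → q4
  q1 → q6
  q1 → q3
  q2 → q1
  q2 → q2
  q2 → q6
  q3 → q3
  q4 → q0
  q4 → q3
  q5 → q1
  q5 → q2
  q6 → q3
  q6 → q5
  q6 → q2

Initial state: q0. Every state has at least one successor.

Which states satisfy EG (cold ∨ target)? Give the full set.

{q1, q3, q5, q6}

States satisfying cold ∨ target: {q0, q1, q3, q5, q6}.
States satisfying EG (cold ∨ target): {q1, q3, q5, q6}.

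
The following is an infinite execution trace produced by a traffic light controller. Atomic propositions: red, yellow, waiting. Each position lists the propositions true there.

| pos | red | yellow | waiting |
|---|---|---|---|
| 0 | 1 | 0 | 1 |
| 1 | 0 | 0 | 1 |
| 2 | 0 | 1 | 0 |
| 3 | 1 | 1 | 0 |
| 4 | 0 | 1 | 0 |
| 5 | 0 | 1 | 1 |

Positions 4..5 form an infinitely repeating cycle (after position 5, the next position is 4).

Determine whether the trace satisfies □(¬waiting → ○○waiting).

Does not hold

¬waiting → ○○waiting must hold at every position from 0 onward. It fails at position 2, so □(¬waiting → ○○waiting) is false.
Positions where ¬waiting holds: 2, 3, 4.
Check ○○waiting at each: 2→fails, 3→ok, 4→fails.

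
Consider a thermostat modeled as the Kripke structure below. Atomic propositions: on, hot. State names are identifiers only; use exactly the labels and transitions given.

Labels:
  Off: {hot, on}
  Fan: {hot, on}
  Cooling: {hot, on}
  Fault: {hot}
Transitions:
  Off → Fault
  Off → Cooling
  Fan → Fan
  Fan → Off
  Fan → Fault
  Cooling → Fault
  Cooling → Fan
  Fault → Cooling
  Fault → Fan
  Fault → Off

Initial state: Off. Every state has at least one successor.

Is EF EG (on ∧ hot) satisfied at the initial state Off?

Yes

States satisfying EG (on ∧ hot): {Off, Fan, Cooling}.
States satisfying EF EG (on ∧ hot): {Off, Fan, Cooling, Fault}.
Some path from Off reaches a state where EG (on ∧ hot) holds.
Off ∈ Sat(EF EG (on ∧ hot)).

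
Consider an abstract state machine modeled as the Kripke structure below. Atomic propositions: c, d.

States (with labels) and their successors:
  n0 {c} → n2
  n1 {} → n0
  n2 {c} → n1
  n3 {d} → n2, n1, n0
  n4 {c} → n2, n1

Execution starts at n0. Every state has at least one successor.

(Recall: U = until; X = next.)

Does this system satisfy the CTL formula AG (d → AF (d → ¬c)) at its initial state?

Holds

States satisfying d → AF (d → ¬c): {n0, n1, n2, n3, n4}.
States satisfying AG (d → AF (d → ¬c)): {n0, n1, n2, n3, n4}.
Every state reachable from n0 satisfies d → AF (d → ¬c).
n0 ∈ Sat(AG (d → AF (d → ¬c))).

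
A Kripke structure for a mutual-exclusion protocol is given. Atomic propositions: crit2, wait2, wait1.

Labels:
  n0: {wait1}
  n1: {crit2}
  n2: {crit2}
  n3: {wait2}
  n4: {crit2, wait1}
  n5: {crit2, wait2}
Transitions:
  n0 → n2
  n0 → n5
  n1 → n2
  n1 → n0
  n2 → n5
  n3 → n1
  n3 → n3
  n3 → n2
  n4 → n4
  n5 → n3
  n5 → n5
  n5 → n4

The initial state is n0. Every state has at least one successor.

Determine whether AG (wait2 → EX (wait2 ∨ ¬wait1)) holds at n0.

Holds

States satisfying wait2 → EX (wait2 ∨ ¬wait1): {n0, n1, n2, n3, n4, n5}.
States satisfying AG (wait2 → EX (wait2 ∨ ¬wait1)): {n0, n1, n2, n3, n4, n5}.
Every state reachable from n0 satisfies wait2 → EX (wait2 ∨ ¬wait1).
n0 ∈ Sat(AG (wait2 → EX (wait2 ∨ ¬wait1))).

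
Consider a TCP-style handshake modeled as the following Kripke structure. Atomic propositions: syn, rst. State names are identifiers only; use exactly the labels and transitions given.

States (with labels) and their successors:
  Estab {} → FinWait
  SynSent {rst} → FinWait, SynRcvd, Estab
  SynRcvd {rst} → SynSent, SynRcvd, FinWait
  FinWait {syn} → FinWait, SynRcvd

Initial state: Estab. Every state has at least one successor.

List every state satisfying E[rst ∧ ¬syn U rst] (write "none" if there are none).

{SynSent, SynRcvd}

States satisfying rst ∧ ¬syn: {SynSent, SynRcvd}.
States satisfying rst: {SynSent, SynRcvd}.
States satisfying E[rst ∧ ¬syn U rst]: {SynSent, SynRcvd}.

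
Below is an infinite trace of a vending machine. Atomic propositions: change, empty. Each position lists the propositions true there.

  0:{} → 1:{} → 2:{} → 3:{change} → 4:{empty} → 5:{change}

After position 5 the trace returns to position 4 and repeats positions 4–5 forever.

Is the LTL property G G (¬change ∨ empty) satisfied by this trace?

G (¬change ∨ empty) must hold at every position from 0 onward. It fails at position 0, so G G (¬change ∨ empty) is false.

Does not hold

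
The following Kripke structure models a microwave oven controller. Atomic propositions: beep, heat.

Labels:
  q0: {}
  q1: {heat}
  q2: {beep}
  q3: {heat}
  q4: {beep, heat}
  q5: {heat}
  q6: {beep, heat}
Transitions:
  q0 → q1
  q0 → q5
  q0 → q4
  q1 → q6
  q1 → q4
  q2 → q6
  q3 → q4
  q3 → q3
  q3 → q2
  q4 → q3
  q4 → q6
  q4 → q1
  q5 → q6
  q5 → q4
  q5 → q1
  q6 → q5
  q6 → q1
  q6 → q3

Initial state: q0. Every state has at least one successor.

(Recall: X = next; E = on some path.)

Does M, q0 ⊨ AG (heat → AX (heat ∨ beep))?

States satisfying heat → AX (heat ∨ beep): {q0, q1, q2, q3, q4, q5, q6}.
States satisfying AG (heat → AX (heat ∨ beep)): {q0, q1, q2, q3, q4, q5, q6}.
Every state reachable from q0 satisfies heat → AX (heat ∨ beep).
q0 ∈ Sat(AG (heat → AX (heat ∨ beep))).

Yes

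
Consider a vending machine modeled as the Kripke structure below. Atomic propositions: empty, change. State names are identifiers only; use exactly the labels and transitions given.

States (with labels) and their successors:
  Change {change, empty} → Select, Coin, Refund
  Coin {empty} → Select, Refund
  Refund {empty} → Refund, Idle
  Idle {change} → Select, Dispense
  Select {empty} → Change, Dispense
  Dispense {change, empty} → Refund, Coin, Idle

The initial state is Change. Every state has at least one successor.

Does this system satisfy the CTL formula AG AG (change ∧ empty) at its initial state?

States satisfying AG (change ∧ empty): ∅.
States satisfying AG AG (change ∧ empty): ∅.
Change is reachable from Change and violates AG (change ∧ empty), so AG fails at Change.
Change ∉ Sat(AG AG (change ∧ empty)).

Does not hold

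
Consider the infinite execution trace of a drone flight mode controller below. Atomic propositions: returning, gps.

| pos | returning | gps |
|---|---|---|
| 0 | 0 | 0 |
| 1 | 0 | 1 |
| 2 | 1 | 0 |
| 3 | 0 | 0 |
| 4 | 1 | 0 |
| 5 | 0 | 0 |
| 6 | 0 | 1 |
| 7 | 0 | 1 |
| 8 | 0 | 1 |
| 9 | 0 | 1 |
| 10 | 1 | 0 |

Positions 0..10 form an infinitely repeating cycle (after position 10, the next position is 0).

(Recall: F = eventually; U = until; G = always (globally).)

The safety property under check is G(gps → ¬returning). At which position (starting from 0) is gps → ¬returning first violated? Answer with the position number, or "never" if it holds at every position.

never

gps → ¬returning holds at every position 0..10, and those are all the positions the trace ever visits, so the invariant G(gps → ¬returning) is never violated.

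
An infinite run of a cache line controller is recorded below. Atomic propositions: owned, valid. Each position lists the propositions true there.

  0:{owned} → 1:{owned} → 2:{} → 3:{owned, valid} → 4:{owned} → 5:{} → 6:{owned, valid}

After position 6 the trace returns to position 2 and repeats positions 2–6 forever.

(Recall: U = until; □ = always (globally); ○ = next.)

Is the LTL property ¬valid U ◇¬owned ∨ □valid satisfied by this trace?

Walking from position 0: ◇¬owned first holds at position 0, and ¬valid holds at every earlier position along the way, so ¬valid U ◇¬owned holds.
valid must hold at every position from 0 onward. It fails at position 0, so □valid is false.
At position 0: ¬valid U ◇¬owned is true; □valid is false; so ¬valid U ◇¬owned ∨ □valid is true.

Satisfied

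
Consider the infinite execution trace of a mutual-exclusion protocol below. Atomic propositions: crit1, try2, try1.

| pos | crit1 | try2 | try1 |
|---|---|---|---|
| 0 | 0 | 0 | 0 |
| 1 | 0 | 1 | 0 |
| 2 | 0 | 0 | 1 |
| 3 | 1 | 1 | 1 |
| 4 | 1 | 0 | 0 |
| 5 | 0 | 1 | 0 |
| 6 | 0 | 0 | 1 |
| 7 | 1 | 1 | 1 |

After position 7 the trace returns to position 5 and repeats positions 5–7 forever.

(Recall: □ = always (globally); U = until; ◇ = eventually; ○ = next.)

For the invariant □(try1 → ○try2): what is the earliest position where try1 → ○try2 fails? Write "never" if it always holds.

Check try1 → ○try2 at each position in order: 0 ✓, 1 ✓, 2 ✓.
At position 3 the labels are {crit1, try1, try2} and the next position 4 has {crit1}, so try1 → ○try2 is false there. This is the first violation.

3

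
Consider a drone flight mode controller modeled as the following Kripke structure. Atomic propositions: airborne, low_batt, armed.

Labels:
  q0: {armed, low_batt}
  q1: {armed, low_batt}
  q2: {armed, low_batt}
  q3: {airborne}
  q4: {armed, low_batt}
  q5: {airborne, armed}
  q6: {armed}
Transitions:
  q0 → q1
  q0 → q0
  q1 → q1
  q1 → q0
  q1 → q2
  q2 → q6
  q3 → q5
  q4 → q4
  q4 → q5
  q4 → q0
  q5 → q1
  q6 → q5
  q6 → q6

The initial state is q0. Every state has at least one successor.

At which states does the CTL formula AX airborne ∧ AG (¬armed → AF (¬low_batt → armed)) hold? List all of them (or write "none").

{q3}

States satisfying airborne: {q3, q5}.
States satisfying AX airborne: {q3}.
States satisfying ¬armed → AF (¬low_batt → armed): {q0, q1, q2, q3, q4, q5, q6}.
States satisfying AG (¬armed → AF (¬low_batt → armed)): {q0, q1, q2, q3, q4, q5, q6}.
States satisfying AX airborne ∧ AG (¬armed → AF (¬low_batt → armed)): {q3}.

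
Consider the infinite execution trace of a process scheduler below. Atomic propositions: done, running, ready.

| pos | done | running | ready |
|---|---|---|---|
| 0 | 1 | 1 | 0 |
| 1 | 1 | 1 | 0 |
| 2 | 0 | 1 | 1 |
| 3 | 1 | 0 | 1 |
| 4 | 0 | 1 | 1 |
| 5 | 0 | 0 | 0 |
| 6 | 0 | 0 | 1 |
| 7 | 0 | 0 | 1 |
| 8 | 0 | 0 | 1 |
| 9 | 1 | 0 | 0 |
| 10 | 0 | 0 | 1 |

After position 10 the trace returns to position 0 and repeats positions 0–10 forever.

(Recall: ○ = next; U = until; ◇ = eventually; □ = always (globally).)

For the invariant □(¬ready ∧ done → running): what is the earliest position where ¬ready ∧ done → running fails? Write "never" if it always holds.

9

Check ¬ready ∧ done → running at each position in order: 0 ✓, 1 ✓, 2 ✓, 3 ✓, 4 ✓, 5 ✓, 6 ✓, 7 ✓, 8 ✓.
At position 9 the labels are {done}, so ¬ready ∧ done → running is false there. This is the first violation.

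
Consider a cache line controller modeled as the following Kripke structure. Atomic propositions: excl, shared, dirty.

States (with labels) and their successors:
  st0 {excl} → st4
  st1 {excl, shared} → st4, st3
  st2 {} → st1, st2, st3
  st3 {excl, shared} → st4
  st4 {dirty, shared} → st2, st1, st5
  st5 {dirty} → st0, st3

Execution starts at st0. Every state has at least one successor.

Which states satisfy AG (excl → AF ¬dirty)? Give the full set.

States satisfying excl → AF ¬dirty: {st0, st1, st2, st3, st4, st5}.
States satisfying AG (excl → AF ¬dirty): {st0, st1, st2, st3, st4, st5}.

{st0, st1, st2, st3, st4, st5}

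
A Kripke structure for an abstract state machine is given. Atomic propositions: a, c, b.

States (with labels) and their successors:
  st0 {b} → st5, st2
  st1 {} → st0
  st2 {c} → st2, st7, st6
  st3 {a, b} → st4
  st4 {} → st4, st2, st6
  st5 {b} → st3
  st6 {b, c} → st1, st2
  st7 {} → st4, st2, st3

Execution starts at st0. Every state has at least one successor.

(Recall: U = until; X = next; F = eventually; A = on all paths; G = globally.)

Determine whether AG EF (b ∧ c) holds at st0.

Yes

States satisfying EF (b ∧ c): {st0, st1, st2, st3, st4, st5, st6, st7}.
States satisfying AG EF (b ∧ c): {st0, st1, st2, st3, st4, st5, st6, st7}.
Every state reachable from st0 satisfies EF (b ∧ c).
st0 ∈ Sat(AG EF (b ∧ c)).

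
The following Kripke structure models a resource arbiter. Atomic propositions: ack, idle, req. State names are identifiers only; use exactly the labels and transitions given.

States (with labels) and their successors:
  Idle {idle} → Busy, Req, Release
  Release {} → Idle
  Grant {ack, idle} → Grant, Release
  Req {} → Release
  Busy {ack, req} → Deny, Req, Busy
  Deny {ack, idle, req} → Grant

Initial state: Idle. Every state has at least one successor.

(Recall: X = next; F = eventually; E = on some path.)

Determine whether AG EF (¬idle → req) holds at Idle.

States satisfying EF (¬idle → req): {Idle, Release, Grant, Req, Busy, Deny}.
States satisfying AG EF (¬idle → req): {Idle, Release, Grant, Req, Busy, Deny}.
Every state reachable from Idle satisfies EF (¬idle → req).
Idle ∈ Sat(AG EF (¬idle → req)).

Yes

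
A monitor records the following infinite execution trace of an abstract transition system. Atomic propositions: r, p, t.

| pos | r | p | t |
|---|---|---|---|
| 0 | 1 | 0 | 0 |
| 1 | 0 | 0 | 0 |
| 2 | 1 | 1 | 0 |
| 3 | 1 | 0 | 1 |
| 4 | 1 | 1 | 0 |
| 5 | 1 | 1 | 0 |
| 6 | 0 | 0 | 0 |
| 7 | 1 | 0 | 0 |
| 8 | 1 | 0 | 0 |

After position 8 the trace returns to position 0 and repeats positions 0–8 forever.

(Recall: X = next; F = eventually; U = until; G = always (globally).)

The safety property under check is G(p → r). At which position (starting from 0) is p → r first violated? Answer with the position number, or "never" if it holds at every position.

p → r holds at every position 0..8, and those are all the positions the trace ever visits, so the invariant G(p → r) is never violated.

never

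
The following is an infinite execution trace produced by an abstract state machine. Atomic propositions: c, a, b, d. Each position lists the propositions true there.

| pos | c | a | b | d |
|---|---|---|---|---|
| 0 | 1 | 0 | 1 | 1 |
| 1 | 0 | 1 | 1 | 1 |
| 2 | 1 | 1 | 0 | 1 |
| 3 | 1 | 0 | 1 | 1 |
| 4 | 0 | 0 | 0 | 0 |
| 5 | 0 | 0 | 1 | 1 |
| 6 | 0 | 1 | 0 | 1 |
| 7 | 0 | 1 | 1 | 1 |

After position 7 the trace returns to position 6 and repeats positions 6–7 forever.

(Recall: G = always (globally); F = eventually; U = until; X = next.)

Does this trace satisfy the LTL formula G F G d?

F G d holds at every position 0..7, and those are all positions ever visited, so G F G d holds.

Yes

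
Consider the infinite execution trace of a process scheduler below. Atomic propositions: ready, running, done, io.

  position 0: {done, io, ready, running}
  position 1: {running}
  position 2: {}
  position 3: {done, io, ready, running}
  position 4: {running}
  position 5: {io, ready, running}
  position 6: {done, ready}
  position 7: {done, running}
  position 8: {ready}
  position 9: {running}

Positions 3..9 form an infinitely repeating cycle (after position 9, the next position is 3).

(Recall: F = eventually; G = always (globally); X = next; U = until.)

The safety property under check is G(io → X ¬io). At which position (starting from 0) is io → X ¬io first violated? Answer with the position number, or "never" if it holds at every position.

never

io → X ¬io holds at every position 0..9, and those are all the positions the trace ever visits, so the invariant G(io → X ¬io) is never violated.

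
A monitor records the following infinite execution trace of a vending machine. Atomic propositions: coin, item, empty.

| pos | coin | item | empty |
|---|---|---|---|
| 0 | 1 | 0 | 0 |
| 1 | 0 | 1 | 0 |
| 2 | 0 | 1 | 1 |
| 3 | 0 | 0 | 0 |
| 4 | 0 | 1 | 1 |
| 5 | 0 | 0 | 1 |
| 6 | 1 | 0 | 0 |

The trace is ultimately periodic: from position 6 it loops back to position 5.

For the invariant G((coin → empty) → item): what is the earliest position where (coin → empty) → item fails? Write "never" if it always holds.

3

Check (coin → empty) → item at each position in order: 0 ✓, 1 ✓, 2 ✓.
At position 3 the labels are {}, so (coin → empty) → item is false there. This is the first violation.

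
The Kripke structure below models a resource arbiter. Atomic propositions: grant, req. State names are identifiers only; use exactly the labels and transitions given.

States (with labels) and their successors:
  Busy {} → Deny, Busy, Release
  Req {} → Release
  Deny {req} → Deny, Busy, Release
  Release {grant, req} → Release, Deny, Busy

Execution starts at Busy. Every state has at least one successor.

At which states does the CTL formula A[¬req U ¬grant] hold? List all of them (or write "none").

States satisfying ¬req: {Busy, Req}.
States satisfying ¬grant: {Busy, Req, Deny}.
States satisfying A[¬req U ¬grant]: {Busy, Req, Deny}.

{Busy, Req, Deny}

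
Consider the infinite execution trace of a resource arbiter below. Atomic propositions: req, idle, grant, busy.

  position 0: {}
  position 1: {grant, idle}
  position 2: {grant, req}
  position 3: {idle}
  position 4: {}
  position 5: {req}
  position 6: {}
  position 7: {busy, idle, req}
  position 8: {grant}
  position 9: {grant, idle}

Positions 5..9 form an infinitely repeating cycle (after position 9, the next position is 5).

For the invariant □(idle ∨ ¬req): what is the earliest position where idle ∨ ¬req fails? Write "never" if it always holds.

2

Check idle ∨ ¬req at each position in order: 0 ✓, 1 ✓.
At position 2 the labels are {grant, req}, so idle ∨ ¬req is false there. This is the first violation.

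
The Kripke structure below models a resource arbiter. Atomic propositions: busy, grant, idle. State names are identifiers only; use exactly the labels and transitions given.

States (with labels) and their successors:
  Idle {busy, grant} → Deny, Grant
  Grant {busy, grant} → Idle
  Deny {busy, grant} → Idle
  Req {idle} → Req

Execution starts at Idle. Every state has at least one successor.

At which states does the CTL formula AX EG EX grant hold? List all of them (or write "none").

States satisfying EG EX grant: {Idle, Grant, Deny}.
States satisfying AX EG EX grant: {Idle, Grant, Deny}.

{Idle, Grant, Deny}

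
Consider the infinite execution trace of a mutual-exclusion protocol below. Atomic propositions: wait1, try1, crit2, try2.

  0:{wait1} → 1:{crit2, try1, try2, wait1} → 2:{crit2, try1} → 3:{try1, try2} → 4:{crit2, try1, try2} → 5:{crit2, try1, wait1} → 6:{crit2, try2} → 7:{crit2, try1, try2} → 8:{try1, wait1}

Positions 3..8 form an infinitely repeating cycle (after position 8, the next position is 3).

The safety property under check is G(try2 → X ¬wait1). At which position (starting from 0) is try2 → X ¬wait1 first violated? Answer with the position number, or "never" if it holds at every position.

4

Check try2 → X ¬wait1 at each position in order: 0 ✓, 1 ✓, 2 ✓, 3 ✓.
At position 4 the labels are {crit2, try1, try2} and the next position 5 has {crit2, try1, wait1}, so try2 → X ¬wait1 is false there. This is the first violation.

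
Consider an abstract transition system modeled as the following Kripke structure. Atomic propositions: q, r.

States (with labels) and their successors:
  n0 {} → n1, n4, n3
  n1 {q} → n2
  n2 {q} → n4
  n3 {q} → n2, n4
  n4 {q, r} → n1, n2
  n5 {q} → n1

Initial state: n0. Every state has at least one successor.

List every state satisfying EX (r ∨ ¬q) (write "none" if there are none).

States satisfying r ∨ ¬q: {n0, n4}.
States satisfying EX (r ∨ ¬q): {n0, n2, n3}.

{n0, n2, n3}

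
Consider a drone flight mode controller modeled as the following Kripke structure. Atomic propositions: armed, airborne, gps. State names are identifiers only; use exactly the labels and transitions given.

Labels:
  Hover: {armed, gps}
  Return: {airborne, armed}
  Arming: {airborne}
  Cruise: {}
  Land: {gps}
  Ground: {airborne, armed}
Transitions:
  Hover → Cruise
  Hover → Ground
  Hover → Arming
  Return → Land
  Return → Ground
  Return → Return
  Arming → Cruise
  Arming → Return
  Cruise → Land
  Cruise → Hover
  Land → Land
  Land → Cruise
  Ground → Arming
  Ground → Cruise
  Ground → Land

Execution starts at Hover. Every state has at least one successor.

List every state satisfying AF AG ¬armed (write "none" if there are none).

States satisfying AG ¬armed: ∅.
States satisfying AF AG ¬armed: ∅.

none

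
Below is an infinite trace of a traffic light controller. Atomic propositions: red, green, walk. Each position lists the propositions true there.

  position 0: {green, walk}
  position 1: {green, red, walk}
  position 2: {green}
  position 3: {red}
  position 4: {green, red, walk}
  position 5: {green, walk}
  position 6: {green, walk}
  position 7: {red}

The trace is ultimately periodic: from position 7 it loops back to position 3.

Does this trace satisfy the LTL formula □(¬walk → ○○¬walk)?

¬walk → ○○¬walk must hold at every position from 0 onward. It fails at position 2, so □(¬walk → ○○¬walk) is false.
Positions where ¬walk holds: 2, 3, 7.
Check ○○¬walk at each: 2→fails, 3→fails, 7→fails.

Violated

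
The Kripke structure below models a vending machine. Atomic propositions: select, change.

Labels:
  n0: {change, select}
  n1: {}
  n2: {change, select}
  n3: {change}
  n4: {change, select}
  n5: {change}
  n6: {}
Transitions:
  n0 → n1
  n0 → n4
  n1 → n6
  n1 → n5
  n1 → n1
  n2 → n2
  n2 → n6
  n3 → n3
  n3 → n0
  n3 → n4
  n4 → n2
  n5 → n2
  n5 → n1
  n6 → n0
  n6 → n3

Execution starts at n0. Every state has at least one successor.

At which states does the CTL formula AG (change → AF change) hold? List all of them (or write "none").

States satisfying change → AF change: {n0, n1, n2, n3, n4, n5, n6}.
States satisfying AG (change → AF change): {n0, n1, n2, n3, n4, n5, n6}.

{n0, n1, n2, n3, n4, n5, n6}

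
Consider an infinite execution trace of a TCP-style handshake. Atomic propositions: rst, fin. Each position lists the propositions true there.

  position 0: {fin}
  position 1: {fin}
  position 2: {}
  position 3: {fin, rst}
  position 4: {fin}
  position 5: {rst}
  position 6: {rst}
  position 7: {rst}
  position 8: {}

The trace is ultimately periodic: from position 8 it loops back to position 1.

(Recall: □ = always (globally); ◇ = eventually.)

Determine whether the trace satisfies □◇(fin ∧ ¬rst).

Holds

◇(fin ∧ ¬rst) holds at every position 0..8, and those are all positions ever visited, so □◇(fin ∧ ¬rst) holds.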